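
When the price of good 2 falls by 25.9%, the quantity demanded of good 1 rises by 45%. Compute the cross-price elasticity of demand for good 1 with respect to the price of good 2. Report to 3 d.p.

-1.737

ε = (%ΔQ of good 1) / (%ΔP of good 2) = (45%) / (-25.9%) ≈ -1.737.
Negative cross-price elasticity: complements.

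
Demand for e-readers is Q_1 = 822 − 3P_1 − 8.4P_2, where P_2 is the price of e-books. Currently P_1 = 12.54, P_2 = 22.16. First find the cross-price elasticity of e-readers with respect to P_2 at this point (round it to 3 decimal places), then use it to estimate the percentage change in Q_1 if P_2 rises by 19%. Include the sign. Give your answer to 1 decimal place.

At P_1 = 12.54, P_2 = 22.16: Q_1 = 598.236.
∂Q_1/∂P_2 = -8.4.
ε = (∂Q_1/∂P_2)(P_2/Q_1) = -8.4000 × 22.16/598.236 ≈ -0.311.
%ΔQ_1 ≈ ε × %ΔP_2 = -0.311 × (19%) = -5.9%.

-5.9%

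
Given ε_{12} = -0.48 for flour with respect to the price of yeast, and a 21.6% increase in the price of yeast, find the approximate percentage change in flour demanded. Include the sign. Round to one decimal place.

%ΔQ ≈ ε × %ΔP of yeast = -0.48 × (21.6%) = -10.4%.

-10.4%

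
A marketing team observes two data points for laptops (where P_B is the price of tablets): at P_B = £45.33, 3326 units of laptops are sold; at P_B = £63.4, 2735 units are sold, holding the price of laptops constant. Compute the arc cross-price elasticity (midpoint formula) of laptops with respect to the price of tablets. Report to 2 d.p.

ΔQ_A = 2735 − 3326 = -591; ΔP_B = 63.4 − 45.33 = 18.07.
Midpoints: Q̄_A = 3030.5, P̄_B = 54.36.
ε = (ΔQ_A/Q̄_A)/(ΔP_B/P̄_B) = (-591/3030.5)/(18.07/54.36) ≈ -0.59.

-0.59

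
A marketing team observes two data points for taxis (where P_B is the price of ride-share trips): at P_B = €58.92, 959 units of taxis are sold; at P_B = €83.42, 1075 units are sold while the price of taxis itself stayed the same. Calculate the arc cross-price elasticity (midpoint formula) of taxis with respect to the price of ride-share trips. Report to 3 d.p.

ΔQ_A = 1075 − 959 = 116; ΔP_B = 83.42 − 58.92 = 24.5.
Midpoints: Q̄_A = 1017.0, P̄_B = 71.17.
ε = (ΔQ_A/Q̄_A)/(ΔP_B/P̄_B) = (116/1017.0)/(24.5/71.17) ≈ 0.331.
ε > 0: taxis and ride-share trips are substitutes.

0.331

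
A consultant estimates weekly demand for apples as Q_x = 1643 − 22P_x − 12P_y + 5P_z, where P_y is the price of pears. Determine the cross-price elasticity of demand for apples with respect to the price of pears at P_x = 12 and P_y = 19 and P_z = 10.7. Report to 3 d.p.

-0.189

At P_x = 12 and P_y = 19 and P_z = 10.7: Q_x = 1204.5.
∂Q_x/∂P_y = -12.
ε = (∂Q_x/∂P_y)(P_y/Q_x) = -12 × (19/1204.5) ≈ -0.189.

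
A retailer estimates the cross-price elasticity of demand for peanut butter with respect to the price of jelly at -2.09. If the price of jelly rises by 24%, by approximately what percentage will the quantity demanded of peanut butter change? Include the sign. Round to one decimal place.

-50.2%

%ΔQ ≈ ε × %ΔP of jelly = -2.09 × (24%) = -50.2%.
Demand for peanut butter falls by about 50.2%.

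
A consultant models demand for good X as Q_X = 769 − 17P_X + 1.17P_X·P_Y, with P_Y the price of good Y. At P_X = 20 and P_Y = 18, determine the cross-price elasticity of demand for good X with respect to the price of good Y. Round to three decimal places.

At P_X = 20 and P_Y = 18: Q_X = 850.2.
∂Q_X/∂P_Y = 1.17P_X = 1.17(20) = 23.4000.
ε = (∂Q_X/∂P_Y)(P_Y/Q_X) = 23.4000 × (18/850.2) ≈ 0.495.
ε > 0: substitutes.

0.495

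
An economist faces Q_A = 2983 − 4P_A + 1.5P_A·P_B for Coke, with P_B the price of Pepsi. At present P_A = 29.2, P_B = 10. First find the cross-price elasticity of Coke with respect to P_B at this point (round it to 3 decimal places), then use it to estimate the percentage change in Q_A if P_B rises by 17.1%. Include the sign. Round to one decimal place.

2.3%

At P_A = 29.2, P_B = 10: Q_A = 3304.2.
∂Q_A/∂P_B = 1.5P_A = 43.8000.
ε = (∂Q_A/∂P_B)(P_B/Q_A) = 43.8000 × 10/3304.2 ≈ 0.133.
%ΔQ_A ≈ ε × %ΔP_B = 0.133 × (17.1%) = 2.3%.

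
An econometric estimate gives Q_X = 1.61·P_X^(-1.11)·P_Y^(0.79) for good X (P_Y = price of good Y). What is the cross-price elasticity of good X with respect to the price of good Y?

In a log-linear (constant-elasticity) demand function, the coefficient on the exponent of P_Y is the cross-price elasticity.
ε = 0.79. Positive, so good X and good Y are substitutes.

0.79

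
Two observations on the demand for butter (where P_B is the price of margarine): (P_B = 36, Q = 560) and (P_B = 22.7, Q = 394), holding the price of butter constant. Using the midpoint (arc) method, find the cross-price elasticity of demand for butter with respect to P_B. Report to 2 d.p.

0.77

ΔQ_A = 394 − 560 = -166; ΔP_B = 22.7 − 36 = -13.3.
Midpoints: Q̄_A = 477.0, P̄_B = 29.35.
ε = (ΔQ_A/Q̄_A)/(ΔP_B/P̄_B) = (-166/477.0)/(-13.3/29.35) ≈ 0.77.
ε > 0: butter and margarine are substitutes.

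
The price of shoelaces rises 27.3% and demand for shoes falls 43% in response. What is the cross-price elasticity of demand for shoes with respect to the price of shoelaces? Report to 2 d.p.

-1.58

ε = (%ΔQ of shoes) / (%ΔP of shoelaces) = (-43%) / (27.3%) ≈ -1.58.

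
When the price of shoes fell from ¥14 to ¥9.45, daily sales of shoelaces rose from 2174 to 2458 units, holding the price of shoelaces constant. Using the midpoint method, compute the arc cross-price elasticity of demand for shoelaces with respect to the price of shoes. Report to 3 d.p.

ΔQ_A = 2458 − 2174 = 284; ΔP_B = 9.45 − 14 = -4.55.
Midpoints: Q̄_A = 2316.0, P̄_B = 11.72.
ε = (ΔQ_A/Q̄_A)/(ΔP_B/P̄_B) = (284/2316.0)/(-4.55/11.72) ≈ -0.316.

-0.316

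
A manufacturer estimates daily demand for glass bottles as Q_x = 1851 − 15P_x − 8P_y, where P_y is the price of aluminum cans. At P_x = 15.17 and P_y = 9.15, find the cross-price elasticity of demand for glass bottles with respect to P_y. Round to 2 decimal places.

-0.05

At P_x = 15.17 and P_y = 9.15: Q_x = 1550.25.
∂Q_x/∂P_y = -8.
ε = (∂Q_x/∂P_y)(P_y/Q_x) = -8 × (9.15/1550.25) ≈ -0.05.
Since ε < 0, glass bottles and aluminum cans are complements.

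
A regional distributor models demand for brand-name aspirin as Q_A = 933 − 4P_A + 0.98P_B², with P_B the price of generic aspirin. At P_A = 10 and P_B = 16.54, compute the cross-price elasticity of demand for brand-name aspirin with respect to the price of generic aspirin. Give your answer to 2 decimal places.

At P_A = 10 and P_B = 16.54: Q_A = 1161.100.
∂Q_A/∂P_B = 1.96P_B = 1.96(16.54) = 32.4184.
ε = (∂Q_A/∂P_B)(P_B/Q_A) = 32.4184 × (16.54/1161.100) ≈ 0.46.

0.46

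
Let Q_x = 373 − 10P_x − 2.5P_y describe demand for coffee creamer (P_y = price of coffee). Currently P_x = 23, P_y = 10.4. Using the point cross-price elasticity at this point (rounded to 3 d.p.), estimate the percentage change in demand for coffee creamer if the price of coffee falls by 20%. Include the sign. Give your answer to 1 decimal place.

4.4%

At P_x = 23, P_y = 10.4: Q_x = 117.
∂Q_x/∂P_y = -2.5.
ε = (∂Q_x/∂P_y)(P_y/Q_x) = -2.5000 × 10.4/117 ≈ -0.222.
%ΔQ_x ≈ ε × %ΔP_y = -0.222 × (-20%) = 4.4%.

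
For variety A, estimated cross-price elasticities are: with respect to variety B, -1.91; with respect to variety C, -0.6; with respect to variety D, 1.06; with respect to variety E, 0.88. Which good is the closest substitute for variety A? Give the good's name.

variety D

Substitutes have ε > 0. Among the positive values, 1.06 (variety D) is largest.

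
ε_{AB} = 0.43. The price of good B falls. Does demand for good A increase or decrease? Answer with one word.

decrease

ε > 0 and the price of good B falls, so the quantity of good A moves in the same direction: it decreases.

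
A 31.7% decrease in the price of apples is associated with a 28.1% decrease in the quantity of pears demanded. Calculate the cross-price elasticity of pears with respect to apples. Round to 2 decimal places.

ε = (%ΔQ of pears) / (%ΔP of apples) = (-28.1%) / (-31.7%) ≈ 0.89.

0.89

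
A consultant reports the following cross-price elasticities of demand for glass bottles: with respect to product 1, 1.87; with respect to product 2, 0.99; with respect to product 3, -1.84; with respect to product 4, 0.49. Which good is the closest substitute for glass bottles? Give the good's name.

Substitutes have ε > 0. Among the positive values, 1.87 (product 1) is largest.

product 1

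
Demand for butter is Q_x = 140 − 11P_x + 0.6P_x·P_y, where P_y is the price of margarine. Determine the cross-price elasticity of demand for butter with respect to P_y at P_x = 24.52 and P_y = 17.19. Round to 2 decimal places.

At P_x = 24.52 and P_y = 17.19: Q_x = 123.179.
∂Q_x/∂P_y = 0.6P_x = 0.6(24.52) = 14.7120.
ε = (∂Q_x/∂P_y)(P_y/Q_x) = 14.7120 × (17.19/123.179) ≈ 2.05.
ε > 0: substitutes.

2.05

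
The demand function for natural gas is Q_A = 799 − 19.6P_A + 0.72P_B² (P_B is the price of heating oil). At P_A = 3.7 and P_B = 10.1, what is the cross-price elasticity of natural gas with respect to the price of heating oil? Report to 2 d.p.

0.18

At P_A = 3.7 and P_B = 10.1: Q_A = 799.927.
∂Q_A/∂P_B = 1.44P_B = 1.44(10.1) = 14.5440.
ε = (∂Q_A/∂P_B)(P_B/Q_A) = 14.5440 × (10.1/799.927) ≈ 0.18.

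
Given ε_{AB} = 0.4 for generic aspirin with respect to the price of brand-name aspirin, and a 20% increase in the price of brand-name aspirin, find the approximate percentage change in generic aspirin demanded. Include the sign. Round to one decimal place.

%ΔQ ≈ ε × %ΔP of brand-name aspirin = 0.4 × (20%) = 8.0%.

8.0%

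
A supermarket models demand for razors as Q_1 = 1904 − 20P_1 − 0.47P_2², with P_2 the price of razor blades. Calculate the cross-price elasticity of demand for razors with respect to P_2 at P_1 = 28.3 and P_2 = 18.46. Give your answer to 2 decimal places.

At P_1 = 28.3 and P_2 = 18.46: Q_1 = 1177.837.
∂Q_1/∂P_2 = -0.94P_2 = -0.94(18.46) = -17.3524.
ε = (∂Q_1/∂P_2)(P_2/Q_1) = -17.3524 × (18.46/1177.837) ≈ -0.27.

-0.27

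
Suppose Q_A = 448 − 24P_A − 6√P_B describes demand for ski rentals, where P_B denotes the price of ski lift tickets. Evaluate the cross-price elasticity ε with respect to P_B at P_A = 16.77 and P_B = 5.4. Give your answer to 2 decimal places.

At P_A = 16.77 and P_B = 5.4: Q_A = 31.577.
∂Q_A/∂P_B = -6/(2√P_B) = -6/(2√5.4) = -1.2910.
ε = (∂Q_A/∂P_B)(P_B/Q_A) = -1.2910 × (5.4/31.577) ≈ -0.22.

-0.22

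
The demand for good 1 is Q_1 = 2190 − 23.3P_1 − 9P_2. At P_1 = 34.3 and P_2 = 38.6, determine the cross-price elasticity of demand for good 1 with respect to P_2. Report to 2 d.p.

-0.33

At P_1 = 34.3 and P_2 = 38.6: Q_1 = 1043.41.
∂Q_1/∂P_2 = -9.
ε = (∂Q_1/∂P_2)(P_2/Q_1) = -9 × (38.6/1043.41) ≈ -0.33.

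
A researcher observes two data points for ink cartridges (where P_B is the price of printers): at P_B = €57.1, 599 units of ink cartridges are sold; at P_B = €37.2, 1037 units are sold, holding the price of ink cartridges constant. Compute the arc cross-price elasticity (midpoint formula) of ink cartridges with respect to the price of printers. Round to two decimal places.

-1.27

ΔQ_A = 1037 − 599 = 438; ΔP_B = 37.2 − 57.1 = -19.9.
Midpoints: Q̄_A = 818.0, P̄_B = 47.15.
ε = (ΔQ_A/Q̄_A)/(ΔP_B/P̄_B) = (438/818.0)/(-19.9/47.15) ≈ -1.27.
ε < 0: ink cartridges and printers are complements.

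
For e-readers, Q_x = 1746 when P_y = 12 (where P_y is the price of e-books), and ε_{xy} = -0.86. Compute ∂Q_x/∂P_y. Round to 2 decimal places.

ε = (∂Q_x/∂P_y)·(P_y/Q_x) ⇒ ∂Q_x/∂P_y = ε·Q_x/P_y = -0.86 × 1746/12 ≈ -125.13.

-125.13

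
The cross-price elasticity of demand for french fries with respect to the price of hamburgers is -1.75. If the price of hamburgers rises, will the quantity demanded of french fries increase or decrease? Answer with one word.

decrease

ε < 0 and the price of hamburgers rises, so the quantity of french fries moves in the opposite direction: it decreases.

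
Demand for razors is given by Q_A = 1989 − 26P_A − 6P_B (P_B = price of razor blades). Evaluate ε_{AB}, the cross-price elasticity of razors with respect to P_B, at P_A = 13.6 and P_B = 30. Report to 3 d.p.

At P_A = 13.6 and P_B = 30: Q_A = 1455.4.
∂Q_A/∂P_B = -6.
ε = (∂Q_A/∂P_B)(P_B/Q_A) = -6 × (30/1455.4) ≈ -0.124.
Since ε < 0, razors and razor blades are complements.

-0.124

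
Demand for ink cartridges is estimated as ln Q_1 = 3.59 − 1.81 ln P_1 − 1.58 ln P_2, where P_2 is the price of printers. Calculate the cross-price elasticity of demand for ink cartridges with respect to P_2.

In a log-linear (constant-elasticity) demand function, the coefficient on ln P_2 is the cross-price elasticity.
ε = -1.58. Negative, so ink cartridges and printers are complements.

-1.58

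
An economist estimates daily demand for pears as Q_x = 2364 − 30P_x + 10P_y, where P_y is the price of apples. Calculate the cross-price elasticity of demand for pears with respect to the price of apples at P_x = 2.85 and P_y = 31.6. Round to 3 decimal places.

At P_x = 2.85 and P_y = 31.6: Q_x = 2594.5.
∂Q_x/∂P_y = 10.
ε = (∂Q_x/∂P_y)(P_y/Q_x) = 10 × (31.6/2594.5) ≈ 0.122.
Since ε > 0, pears and apples are substitutes.

0.122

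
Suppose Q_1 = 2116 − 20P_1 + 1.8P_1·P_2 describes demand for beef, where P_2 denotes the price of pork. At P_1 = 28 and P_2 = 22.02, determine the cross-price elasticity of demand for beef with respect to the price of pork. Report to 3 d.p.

At P_1 = 28 and P_2 = 22.02: Q_1 = 2665.808.
∂Q_1/∂P_2 = 1.8P_1 = 1.8(28) = 50.4000.
ε = (∂Q_1/∂P_2)(P_2/Q_1) = 50.4000 × (22.02/2665.808) ≈ 0.416.

0.416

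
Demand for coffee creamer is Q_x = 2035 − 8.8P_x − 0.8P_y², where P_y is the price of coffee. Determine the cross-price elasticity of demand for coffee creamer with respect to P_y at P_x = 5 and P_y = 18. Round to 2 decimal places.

At P_x = 5 and P_y = 18: Q_x = 1731.8.
∂Q_x/∂P_y = -1.6P_y = -1.6(18) = -28.8000.
ε = (∂Q_x/∂P_y)(P_y/Q_x) = -28.8000 × (18/1731.8) ≈ -0.30.

-0.30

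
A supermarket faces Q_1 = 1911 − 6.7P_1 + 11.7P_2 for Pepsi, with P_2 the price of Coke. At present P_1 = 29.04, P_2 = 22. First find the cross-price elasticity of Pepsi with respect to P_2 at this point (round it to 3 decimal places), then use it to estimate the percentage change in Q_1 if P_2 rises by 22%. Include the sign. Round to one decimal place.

2.9%

At P_1 = 29.04, P_2 = 22: Q_1 = 1973.832.
∂Q_1/∂P_2 = 11.7.
ε = (∂Q_1/∂P_2)(P_2/Q_1) = 11.7000 × 22/1973.832 ≈ 0.130.
%ΔQ_1 ≈ ε × %ΔP_2 = 0.130 × (22%) = 2.9%.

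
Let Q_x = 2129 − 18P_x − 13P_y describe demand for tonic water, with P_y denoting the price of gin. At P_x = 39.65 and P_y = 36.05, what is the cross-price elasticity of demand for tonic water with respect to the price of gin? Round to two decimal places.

-0.50

At P_x = 39.65 and P_y = 36.05: Q_x = 946.65.
∂Q_x/∂P_y = -13.
ε = (∂Q_x/∂P_y)(P_y/Q_x) = -13 × (36.05/946.65) ≈ -0.50.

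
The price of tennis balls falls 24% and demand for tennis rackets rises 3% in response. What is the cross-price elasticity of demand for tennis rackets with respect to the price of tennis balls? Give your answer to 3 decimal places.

ε = (%ΔQ of tennis rackets) / (%ΔP of tennis balls) = (3%) / (-24%) ≈ -0.125.

-0.125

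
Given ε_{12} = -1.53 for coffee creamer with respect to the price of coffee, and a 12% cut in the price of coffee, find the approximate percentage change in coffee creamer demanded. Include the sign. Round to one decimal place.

%ΔQ ≈ ε × %ΔP of coffee = -1.53 × (-12%) = 18.4%.

18.4%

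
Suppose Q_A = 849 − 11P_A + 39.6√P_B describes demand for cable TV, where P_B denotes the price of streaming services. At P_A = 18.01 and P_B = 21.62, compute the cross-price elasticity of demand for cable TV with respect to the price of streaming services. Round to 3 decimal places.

At P_A = 18.01 and P_B = 21.62: Q_A = 835.019.
∂Q_A/∂P_B = 39.6/(2√P_B) = 39.6/(2√21.62) = 4.2583.
ε = (∂Q_A/∂P_B)(P_B/Q_A) = 4.2583 × (21.62/835.019) ≈ 0.110.
ε > 0: substitutes.

0.110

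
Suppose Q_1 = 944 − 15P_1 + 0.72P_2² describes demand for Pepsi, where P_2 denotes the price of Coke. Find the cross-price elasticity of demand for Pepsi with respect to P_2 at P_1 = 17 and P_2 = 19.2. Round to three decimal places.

0.556

At P_1 = 17 and P_2 = 19.2: Q_1 = 954.421.
∂Q_1/∂P_2 = 1.44P_2 = 1.44(19.2) = 27.6480.
ε = (∂Q_1/∂P_2)(P_2/Q_1) = 27.6480 × (19.2/954.421) ≈ 0.556.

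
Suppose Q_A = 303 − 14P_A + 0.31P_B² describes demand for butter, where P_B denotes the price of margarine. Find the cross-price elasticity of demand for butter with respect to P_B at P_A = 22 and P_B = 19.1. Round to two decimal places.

At P_A = 22 and P_B = 19.1: Q_A = 108.091.
∂Q_A/∂P_B = 0.62P_B = 0.62(19.1) = 11.8420.
ε = (∂Q_A/∂P_B)(P_B/Q_A) = 11.8420 × (19.1/108.091) ≈ 2.09.

2.09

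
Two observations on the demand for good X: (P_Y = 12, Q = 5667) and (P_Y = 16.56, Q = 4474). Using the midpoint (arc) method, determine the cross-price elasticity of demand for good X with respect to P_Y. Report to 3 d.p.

ΔQ_X = 4474 − 5667 = -1193; ΔP_Y = 16.56 − 12 = 4.56.
Midpoints: Q̄_X = 5070.5, P̄_Y = 14.28.
ε = (ΔQ_X/Q̄_X)/(ΔP_Y/P̄_Y) = (-1193/5070.5)/(4.56/14.28) ≈ -0.737.
ε < 0: good X and good Y are complements.

-0.737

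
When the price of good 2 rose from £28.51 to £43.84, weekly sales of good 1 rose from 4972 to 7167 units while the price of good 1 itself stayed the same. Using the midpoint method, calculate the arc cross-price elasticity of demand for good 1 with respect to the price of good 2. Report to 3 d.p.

0.853

ΔQ_1 = 7167 − 4972 = 2195; ΔP_2 = 43.84 − 28.51 = 15.33.
Midpoints: Q̄_1 = 6069.5, P̄_2 = 36.18.
ε = (ΔQ_1/Q̄_1)/(ΔP_2/P̄_2) = (2195/6069.5)/(15.33/36.18) ≈ 0.853.
ε > 0: good 1 and good 2 are substitutes.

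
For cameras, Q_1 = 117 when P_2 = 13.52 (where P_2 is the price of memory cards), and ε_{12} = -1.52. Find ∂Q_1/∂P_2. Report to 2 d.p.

ε = (∂Q_1/∂P_2)·(P_2/Q_1) ⇒ ∂Q_1/∂P_2 = ε·Q_1/P_2 = -1.52 × 117/13.52 ≈ -13.15.

-13.15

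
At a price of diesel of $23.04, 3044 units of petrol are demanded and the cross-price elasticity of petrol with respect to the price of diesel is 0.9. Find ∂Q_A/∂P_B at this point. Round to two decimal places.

ε = (∂Q_A/∂P_B)·(P_B/Q_A) ⇒ ∂Q_A/∂P_B = ε·Q_A/P_B = 0.9 × 3044/23.04 ≈ 118.91.

118.91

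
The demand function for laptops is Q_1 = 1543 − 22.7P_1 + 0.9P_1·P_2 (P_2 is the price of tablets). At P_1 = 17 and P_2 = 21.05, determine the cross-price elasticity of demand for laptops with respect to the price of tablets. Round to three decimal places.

At P_1 = 17 and P_2 = 21.05: Q_1 = 1479.165.
∂Q_1/∂P_2 = 0.9P_1 = 0.9(17) = 15.3000.
ε = (∂Q_1/∂P_2)(P_2/Q_1) = 15.3000 × (21.05/1479.165) ≈ 0.218.
ε > 0: substitutes.

0.218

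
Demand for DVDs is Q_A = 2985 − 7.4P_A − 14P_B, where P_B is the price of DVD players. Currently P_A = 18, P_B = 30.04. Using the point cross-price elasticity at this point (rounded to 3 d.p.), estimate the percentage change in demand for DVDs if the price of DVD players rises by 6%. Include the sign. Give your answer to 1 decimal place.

-1.0%

At P_A = 18, P_B = 30.04: Q_A = 2431.24.
∂Q_A/∂P_B = -14.
ε = (∂Q_A/∂P_B)(P_B/Q_A) = -14.0000 × 30.04/2431.24 ≈ -0.173.
%ΔQ_A ≈ ε × %ΔP_B = -0.173 × (6%) = -1.0%.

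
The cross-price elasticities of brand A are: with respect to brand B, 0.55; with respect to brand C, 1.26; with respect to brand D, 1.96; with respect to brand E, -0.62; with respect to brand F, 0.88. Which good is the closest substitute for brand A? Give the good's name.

brand D

Substitutes have ε > 0. Among the positive values, 1.96 (brand D) is largest.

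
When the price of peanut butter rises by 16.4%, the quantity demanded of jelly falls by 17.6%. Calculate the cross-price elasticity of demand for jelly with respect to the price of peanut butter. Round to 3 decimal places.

-1.073

ε = (%ΔQ of jelly) / (%ΔP of peanut butter) = (-17.6%) / (16.4%) ≈ -1.073.
Negative cross-price elasticity: complements.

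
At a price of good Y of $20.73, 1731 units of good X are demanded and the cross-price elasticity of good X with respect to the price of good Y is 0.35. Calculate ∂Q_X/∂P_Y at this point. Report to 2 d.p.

ε = (∂Q_X/∂P_Y)·(P_Y/Q_X) ⇒ ∂Q_X/∂P_Y = ε·Q_X/P_Y = 0.35 × 1731/20.73 ≈ 29.23.

29.23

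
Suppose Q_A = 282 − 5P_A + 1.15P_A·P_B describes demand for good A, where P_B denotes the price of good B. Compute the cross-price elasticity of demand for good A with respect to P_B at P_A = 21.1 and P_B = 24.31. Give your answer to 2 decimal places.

At P_A = 21.1 and P_B = 24.31: Q_A = 766.382.
∂Q_A/∂P_B = 1.15P_A = 1.15(21.1) = 24.2650.
ε = (∂Q_A/∂P_B)(P_B/Q_A) = 24.2650 × (24.31/766.382) ≈ 0.77.

0.77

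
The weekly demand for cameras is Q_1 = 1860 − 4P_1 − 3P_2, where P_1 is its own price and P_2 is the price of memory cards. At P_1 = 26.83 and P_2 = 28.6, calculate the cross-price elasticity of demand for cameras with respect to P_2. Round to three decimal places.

At P_1 = 26.83 and P_2 = 28.6: Q_1 = 1666.88.
∂Q_1/∂P_2 = -3.
ε = (∂Q_1/∂P_2)(P_2/Q_1) = -3 × (28.6/1666.88) ≈ -0.051.

-0.051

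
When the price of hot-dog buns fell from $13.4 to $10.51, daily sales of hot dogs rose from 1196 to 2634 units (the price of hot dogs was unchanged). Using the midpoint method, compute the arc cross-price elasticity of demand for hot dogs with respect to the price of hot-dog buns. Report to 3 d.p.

ΔQ_A = 2634 − 1196 = 1438; ΔP_B = 10.51 − 13.4 = -2.89.
Midpoints: Q̄_A = 1915.0, P̄_B = 11.96.
ε = (ΔQ_A/Q̄_A)/(ΔP_B/P̄_B) = (1438/1915.0)/(-2.89/11.96) ≈ -3.106.

-3.106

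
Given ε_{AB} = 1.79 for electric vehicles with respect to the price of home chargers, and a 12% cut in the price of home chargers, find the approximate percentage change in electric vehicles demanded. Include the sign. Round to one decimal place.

-21.5%

%ΔQ ≈ ε × %ΔP of home chargers = 1.79 × (-12%) = -21.5%.
Demand for electric vehicles falls by about 21.5%.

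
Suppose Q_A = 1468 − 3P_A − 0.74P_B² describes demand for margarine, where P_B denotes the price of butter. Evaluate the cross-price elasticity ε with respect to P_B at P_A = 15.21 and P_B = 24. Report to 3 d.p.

-0.856

At P_A = 15.21 and P_B = 24: Q_A = 996.13.
∂Q_A/∂P_B = -1.48P_B = -1.48(24) = -35.5200.
ε = (∂Q_A/∂P_B)(P_B/Q_A) = -35.5200 × (24/996.13) ≈ -0.856.
ε < 0: complements.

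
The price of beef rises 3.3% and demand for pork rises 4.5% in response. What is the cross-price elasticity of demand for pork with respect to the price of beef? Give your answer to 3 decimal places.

1.364

ε = (%ΔQ of pork) / (%ΔP of beef) = (4.5%) / (3.3%) ≈ 1.364.
Positive cross-price elasticity: substitutes.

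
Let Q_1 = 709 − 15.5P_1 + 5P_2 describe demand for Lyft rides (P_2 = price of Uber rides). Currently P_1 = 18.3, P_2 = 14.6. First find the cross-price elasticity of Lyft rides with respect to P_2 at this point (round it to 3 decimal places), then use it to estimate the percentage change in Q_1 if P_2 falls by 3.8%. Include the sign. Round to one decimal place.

-0.6%

At P_1 = 18.3, P_2 = 14.6: Q_1 = 498.35.
∂Q_1/∂P_2 = 5.
ε = (∂Q_1/∂P_2)(P_2/Q_1) = 5.0000 × 14.6/498.35 ≈ 0.146.
%ΔQ_1 ≈ ε × %ΔP_2 = 0.146 × (-3.8%) = -0.6%.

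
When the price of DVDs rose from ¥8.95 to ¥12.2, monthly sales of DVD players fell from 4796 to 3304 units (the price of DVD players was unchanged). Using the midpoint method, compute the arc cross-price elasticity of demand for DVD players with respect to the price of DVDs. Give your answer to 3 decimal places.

ΔQ_A = 3304 − 4796 = -1492; ΔP_B = 12.2 − 8.95 = 3.25.
Midpoints: Q̄_A = 4050.0, P̄_B = 10.57.
ε = (ΔQ_A/Q̄_A)/(ΔP_B/P̄_B) = (-1492/4050.0)/(3.25/10.57) ≈ -1.199.
ε < 0: DVD players and DVDs are complements.

-1.199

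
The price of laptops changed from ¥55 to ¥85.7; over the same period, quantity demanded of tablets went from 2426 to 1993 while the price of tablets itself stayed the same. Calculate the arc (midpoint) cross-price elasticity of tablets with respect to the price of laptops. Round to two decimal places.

-0.45

ΔQ_A = 1993 − 2426 = -433; ΔP_B = 85.7 − 55 = 30.7.
Midpoints: Q̄_A = 2209.5, P̄_B = 70.35.
ε = (ΔQ_A/Q̄_A)/(ΔP_B/P̄_B) = (-433/2209.5)/(30.7/70.35) ≈ -0.45.
ε < 0: tablets and laptops are complements.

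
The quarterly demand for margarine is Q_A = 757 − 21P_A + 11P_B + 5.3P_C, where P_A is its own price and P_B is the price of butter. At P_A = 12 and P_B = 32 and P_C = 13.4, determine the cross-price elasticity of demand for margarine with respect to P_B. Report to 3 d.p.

0.379

At P_A = 12 and P_B = 32 and P_C = 13.4: Q_A = 928.02.
∂Q_A/∂P_B = 11.
ε = (∂Q_A/∂P_B)(P_B/Q_A) = 11 × (32/928.02) ≈ 0.379.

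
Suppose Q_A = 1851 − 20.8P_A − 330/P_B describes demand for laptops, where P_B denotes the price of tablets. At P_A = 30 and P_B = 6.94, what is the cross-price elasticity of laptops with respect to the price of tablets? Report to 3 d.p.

At P_A = 30 and P_B = 6.94: Q_A = 1179.450.
∂Q_A/∂P_B = 330/P_B² = 6.8516.
ε = (∂Q_A/∂P_B)(P_B/Q_A) = 6.8516 × (6.94/1179.450) ≈ 0.040.
ε > 0: substitutes.

0.040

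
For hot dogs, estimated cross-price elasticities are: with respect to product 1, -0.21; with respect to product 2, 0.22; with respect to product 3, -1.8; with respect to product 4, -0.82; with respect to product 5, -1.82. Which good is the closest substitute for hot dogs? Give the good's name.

product 2

Substitutes have ε > 0. Among the positive values, 0.22 (product 2) is largest.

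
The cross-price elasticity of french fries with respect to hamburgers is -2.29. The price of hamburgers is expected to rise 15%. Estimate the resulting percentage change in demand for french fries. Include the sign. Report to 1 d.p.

-34.4%

%ΔQ ≈ ε × %ΔP of hamburgers = -2.29 × (15%) = -34.4%.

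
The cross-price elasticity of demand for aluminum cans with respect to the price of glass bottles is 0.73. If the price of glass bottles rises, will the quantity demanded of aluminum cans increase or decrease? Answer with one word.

increase

ε > 0 and the price of glass bottles rises, so the quantity of aluminum cans moves in the same direction: it increases.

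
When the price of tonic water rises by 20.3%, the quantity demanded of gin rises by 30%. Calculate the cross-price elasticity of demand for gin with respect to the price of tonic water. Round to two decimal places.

1.48

ε = (%ΔQ of gin) / (%ΔP of tonic water) = (30%) / (20.3%) ≈ 1.48.
Positive cross-price elasticity: substitutes.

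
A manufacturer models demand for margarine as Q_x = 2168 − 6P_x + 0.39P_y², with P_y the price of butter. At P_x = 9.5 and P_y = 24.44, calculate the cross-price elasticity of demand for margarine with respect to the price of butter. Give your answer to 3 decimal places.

At P_x = 9.5 and P_y = 24.44: Q_x = 2343.952.
∂Q_x/∂P_y = 0.78P_y = 0.78(24.44) = 19.0632.
ε = (∂Q_x/∂P_y)(P_y/Q_x) = 19.0632 × (24.44/2343.952) ≈ 0.199.
ε > 0: substitutes.

0.199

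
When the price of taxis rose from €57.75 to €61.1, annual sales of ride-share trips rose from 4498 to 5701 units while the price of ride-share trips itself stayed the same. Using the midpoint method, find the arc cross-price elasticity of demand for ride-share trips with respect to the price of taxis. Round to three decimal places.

4.185

ΔQ_A = 5701 − 4498 = 1203; ΔP_B = 61.1 − 57.75 = 3.35.
Midpoints: Q̄_A = 5099.5, P̄_B = 59.42.
ε = (ΔQ_A/Q̄_A)/(ΔP_B/P̄_B) = (1203/5099.5)/(3.35/59.42) ≈ 4.185.
ε > 0: ride-share trips and taxis are substitutes.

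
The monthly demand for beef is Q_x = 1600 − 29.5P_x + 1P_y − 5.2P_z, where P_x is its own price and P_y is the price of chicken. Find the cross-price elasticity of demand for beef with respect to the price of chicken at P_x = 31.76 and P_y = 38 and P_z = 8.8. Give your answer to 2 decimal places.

At P_x = 31.76 and P_y = 38 and P_z = 8.8: Q_x = 655.32.
∂Q_x/∂P_y = 1.
ε = (∂Q_x/∂P_y)(P_y/Q_x) = 1 × (38/655.32) ≈ 0.06.

0.06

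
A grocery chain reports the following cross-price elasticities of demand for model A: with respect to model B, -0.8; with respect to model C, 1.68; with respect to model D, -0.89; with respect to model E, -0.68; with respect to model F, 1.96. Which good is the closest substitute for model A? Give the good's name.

Substitutes have ε > 0. Among the positive values, 1.96 (model F) is largest.

model F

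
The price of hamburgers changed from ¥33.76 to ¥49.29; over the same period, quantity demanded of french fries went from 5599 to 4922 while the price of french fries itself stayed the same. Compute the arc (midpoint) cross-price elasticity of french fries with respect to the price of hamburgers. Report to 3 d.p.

-0.344

ΔQ_A = 4922 − 5599 = -677; ΔP_B = 49.29 − 33.76 = 15.53.
Midpoints: Q̄_A = 5260.5, P̄_B = 41.52.
ε = (ΔQ_A/Q̄_A)/(ΔP_B/P̄_B) = (-677/5260.5)/(15.53/41.52) ≈ -0.344.
ε < 0: french fries and hamburgers are complements.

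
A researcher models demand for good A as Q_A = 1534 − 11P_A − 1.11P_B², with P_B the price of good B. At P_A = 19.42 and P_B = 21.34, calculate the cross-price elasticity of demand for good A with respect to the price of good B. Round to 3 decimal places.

-1.241

At P_A = 19.42 and P_B = 21.34: Q_A = 814.891.
∂Q_A/∂P_B = -2.22P_B = -2.22(21.34) = -47.3748.
ε = (∂Q_A/∂P_B)(P_B/Q_A) = -47.3748 × (21.34/814.891) ≈ -1.241.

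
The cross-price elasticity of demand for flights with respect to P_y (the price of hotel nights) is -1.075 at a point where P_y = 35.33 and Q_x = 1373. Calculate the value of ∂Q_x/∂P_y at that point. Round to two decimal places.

-41.78

ε = (∂Q_x/∂P_y)·(P_y/Q_x) ⇒ ∂Q_x/∂P_y = ε·Q_x/P_y = -1.075 × 1373/35.33 ≈ -41.78.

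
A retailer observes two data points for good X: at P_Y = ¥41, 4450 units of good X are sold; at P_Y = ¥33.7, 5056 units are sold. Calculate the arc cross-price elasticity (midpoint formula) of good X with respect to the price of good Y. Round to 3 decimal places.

ΔQ_X = 5056 − 4450 = 606; ΔP_Y = 33.7 − 41 = -7.3.
Midpoints: Q̄_X = 4753.0, P̄_Y = 37.35.
ε = (ΔQ_X/Q̄_X)/(ΔP_Y/P̄_Y) = (606/4753.0)/(-7.3/37.35) ≈ -0.652.

-0.652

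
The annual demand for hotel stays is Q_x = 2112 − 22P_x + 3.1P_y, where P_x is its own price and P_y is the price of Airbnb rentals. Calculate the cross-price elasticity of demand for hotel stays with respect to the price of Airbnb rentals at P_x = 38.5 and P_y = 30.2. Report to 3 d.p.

At P_x = 38.5 and P_y = 30.2: Q_x = 1358.62.
∂Q_x/∂P_y = 3.1.
ε = (∂Q_x/∂P_y)(P_y/Q_x) = 3.1 × (30.2/1358.62) ≈ 0.069.

0.069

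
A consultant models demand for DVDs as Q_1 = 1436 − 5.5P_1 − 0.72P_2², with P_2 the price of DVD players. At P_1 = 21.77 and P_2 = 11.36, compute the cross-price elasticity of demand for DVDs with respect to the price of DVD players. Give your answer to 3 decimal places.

-0.152

At P_1 = 21.77 and P_2 = 11.36: Q_1 = 1223.349.
∂Q_1/∂P_2 = -1.44P_2 = -1.44(11.36) = -16.3584.
ε = (∂Q_1/∂P_2)(P_2/Q_1) = -16.3584 × (11.36/1223.349) ≈ -0.152.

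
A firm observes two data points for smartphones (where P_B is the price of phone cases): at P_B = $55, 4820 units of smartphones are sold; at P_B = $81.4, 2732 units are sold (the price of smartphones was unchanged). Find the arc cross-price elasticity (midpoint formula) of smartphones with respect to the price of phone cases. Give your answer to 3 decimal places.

ΔQ_A = 2732 − 4820 = -2088; ΔP_B = 81.4 − 55 = 26.4.
Midpoints: Q̄_A = 3776.0, P̄_B = 68.20.
ε = (ΔQ_A/Q̄_A)/(ΔP_B/P̄_B) = (-2088/3776.0)/(26.4/68.20) ≈ -1.428.
ε < 0: smartphones and phone cases are complements.

-1.428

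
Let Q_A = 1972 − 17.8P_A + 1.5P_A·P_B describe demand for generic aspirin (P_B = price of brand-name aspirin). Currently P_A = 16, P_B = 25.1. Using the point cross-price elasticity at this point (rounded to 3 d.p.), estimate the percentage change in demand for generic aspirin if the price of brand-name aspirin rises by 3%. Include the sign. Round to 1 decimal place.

At P_A = 16, P_B = 25.1: Q_A = 2289.6.
∂Q_A/∂P_B = 1.5P_A = 24.0000.
ε = (∂Q_A/∂P_B)(P_B/Q_A) = 24.0000 × 25.1/2289.6 ≈ 0.263.
%ΔQ_A ≈ ε × %ΔP_B = 0.263 × (3%) = 0.8%.

0.8%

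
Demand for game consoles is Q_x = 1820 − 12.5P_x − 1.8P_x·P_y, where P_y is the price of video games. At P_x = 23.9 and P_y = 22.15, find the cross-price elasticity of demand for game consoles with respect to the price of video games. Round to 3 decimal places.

At P_x = 23.9 and P_y = 22.15: Q_x = 568.357.
∂Q_x/∂P_y = -1.8P_x = -1.8(23.9) = -43.0200.
ε = (∂Q_x/∂P_y)(P_y/Q_x) = -43.0200 × (22.15/568.357) ≈ -1.677.
ε < 0: complements.

-1.677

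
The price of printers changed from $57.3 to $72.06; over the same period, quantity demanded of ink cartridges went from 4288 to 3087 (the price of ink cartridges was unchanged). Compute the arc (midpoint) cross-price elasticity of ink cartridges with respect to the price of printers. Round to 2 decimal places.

ΔQ_A = 3087 − 4288 = -1201; ΔP_B = 72.06 − 57.3 = 14.76.
Midpoints: Q̄_A = 3687.5, P̄_B = 64.68.
ε = (ΔQ_A/Q̄_A)/(ΔP_B/P̄_B) = (-1201/3687.5)/(14.76/64.68) ≈ -1.43.
ε < 0: ink cartridges and printers are complements.

-1.43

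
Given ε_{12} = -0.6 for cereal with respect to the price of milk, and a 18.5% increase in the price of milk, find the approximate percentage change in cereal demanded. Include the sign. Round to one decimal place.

%ΔQ ≈ ε × %ΔP of milk = -0.6 × (18.5%) = -11.1%.

-11.1%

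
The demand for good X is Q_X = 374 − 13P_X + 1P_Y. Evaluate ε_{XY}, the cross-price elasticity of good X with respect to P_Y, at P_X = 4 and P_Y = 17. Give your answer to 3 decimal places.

0.050

At P_X = 4 and P_Y = 17: Q_X = 339.
∂Q_X/∂P_Y = 1.
ε = (∂Q_X/∂P_Y)(P_Y/Q_X) = 1 × (17/339) ≈ 0.050.
Since ε > 0, good X and good Y are substitutes.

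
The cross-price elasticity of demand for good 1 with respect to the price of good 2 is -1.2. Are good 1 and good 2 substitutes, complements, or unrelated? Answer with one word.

complements

ε = -1.2 < 0, so a higher price of good 2 lowers demand for good 1: complements.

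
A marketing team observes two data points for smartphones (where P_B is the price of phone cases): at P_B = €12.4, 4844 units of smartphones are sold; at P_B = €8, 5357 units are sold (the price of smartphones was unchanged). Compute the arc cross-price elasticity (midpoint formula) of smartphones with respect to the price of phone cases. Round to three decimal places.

ΔQ_A = 5357 − 4844 = 513; ΔP_B = 8 − 12.4 = -4.4.
Midpoints: Q̄_A = 5100.5, P̄_B = 10.20.
ε = (ΔQ_A/Q̄_A)/(ΔP_B/P̄_B) = (513/5100.5)/(-4.4/10.20) ≈ -0.233.

-0.233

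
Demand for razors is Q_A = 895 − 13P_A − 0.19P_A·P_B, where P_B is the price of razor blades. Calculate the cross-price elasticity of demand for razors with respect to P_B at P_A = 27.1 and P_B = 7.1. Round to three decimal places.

At P_A = 27.1 and P_B = 7.1: Q_A = 506.142.
∂Q_A/∂P_B = -0.19P_A = -0.19(27.1) = -5.1490.
ε = (∂Q_A/∂P_B)(P_B/Q_A) = -5.1490 × (7.1/506.142) ≈ -0.072.

-0.072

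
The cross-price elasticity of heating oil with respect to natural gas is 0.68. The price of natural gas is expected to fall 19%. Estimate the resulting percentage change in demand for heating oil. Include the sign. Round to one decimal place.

-12.9%

%ΔQ ≈ ε × %ΔP of natural gas = 0.68 × (-19%) = -12.9%.
Demand for heating oil falls by about 12.9%.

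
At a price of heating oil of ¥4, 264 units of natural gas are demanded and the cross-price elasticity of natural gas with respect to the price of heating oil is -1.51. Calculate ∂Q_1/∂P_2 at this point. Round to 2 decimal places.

-99.66

ε = (∂Q_1/∂P_2)·(P_2/Q_1) ⇒ ∂Q_1/∂P_2 = ε·Q_1/P_2 = -1.51 × 264/4 ≈ -99.66.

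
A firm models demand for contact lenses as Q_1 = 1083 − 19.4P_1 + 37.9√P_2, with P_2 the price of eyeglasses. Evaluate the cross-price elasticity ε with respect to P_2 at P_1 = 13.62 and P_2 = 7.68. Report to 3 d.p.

0.057

At P_1 = 13.62 and P_2 = 7.68: Q_1 = 923.804.
∂Q_1/∂P_2 = 37.9/(2√P_2) = 37.9/(2√7.68) = 6.8380.
ε = (∂Q_1/∂P_2)(P_2/Q_1) = 6.8380 × (7.68/923.804) ≈ 0.057.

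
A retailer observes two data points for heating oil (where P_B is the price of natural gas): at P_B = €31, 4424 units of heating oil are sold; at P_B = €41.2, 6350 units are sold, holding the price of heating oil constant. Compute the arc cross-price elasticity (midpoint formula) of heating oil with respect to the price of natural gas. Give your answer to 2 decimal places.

ΔQ_A = 6350 − 4424 = 1926; ΔP_B = 41.2 − 31 = 10.2.
Midpoints: Q̄_A = 5387.0, P̄_B = 36.10.
ε = (ΔQ_A/Q̄_A)/(ΔP_B/P̄_B) = (1926/5387.0)/(10.2/36.10) ≈ 1.27.
ε > 0: heating oil and natural gas are substitutes.

1.27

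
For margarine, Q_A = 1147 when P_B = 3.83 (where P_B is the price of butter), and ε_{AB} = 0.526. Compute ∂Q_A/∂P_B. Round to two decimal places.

157.53

ε = (∂Q_A/∂P_B)·(P_B/Q_A) ⇒ ∂Q_A/∂P_B = ε·Q_A/P_B = 0.526 × 1147/3.83 ≈ 157.53.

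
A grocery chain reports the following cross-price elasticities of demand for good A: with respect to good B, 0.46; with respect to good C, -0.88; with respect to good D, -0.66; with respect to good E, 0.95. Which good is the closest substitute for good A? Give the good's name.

good E

Substitutes have ε > 0. Among the positive values, 0.95 (good E) is largest.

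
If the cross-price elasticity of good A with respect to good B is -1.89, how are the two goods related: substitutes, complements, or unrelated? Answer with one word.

complements

ε = -1.89 < 0, so a higher price of good B lowers demand for good A: complements.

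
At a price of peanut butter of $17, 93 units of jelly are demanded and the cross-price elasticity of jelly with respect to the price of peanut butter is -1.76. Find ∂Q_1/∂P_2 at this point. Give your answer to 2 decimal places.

-9.63

ε = (∂Q_1/∂P_2)·(P_2/Q_1) ⇒ ∂Q_1/∂P_2 = ε·Q_1/P_2 = -1.76 × 93/17 ≈ -9.63.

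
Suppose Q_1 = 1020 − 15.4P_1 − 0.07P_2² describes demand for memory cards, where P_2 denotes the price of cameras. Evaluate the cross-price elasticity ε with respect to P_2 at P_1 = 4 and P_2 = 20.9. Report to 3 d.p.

-0.066

At P_1 = 4 and P_2 = 20.9: Q_1 = 927.823.
∂Q_1/∂P_2 = -0.14P_2 = -0.14(20.9) = -2.9260.
ε = (∂Q_1/∂P_2)(P_2/Q_1) = -2.9260 × (20.9/927.823) ≈ -0.066.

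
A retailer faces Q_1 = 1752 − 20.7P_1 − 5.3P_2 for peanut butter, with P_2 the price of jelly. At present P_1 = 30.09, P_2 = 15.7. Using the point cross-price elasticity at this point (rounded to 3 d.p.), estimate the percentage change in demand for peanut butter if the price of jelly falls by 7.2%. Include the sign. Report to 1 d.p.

At P_1 = 30.09, P_2 = 15.7: Q_1 = 1045.927.
∂Q_1/∂P_2 = -5.3.
ε = (∂Q_1/∂P_2)(P_2/Q_1) = -5.3000 × 15.7/1045.927 ≈ -0.080.
%ΔQ_1 ≈ ε × %ΔP_2 = -0.080 × (-7.2%) = 0.6%.

0.6%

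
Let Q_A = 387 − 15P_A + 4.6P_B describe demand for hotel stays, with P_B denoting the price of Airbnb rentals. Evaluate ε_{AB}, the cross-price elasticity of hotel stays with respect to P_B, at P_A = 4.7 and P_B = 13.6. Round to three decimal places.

0.165

At P_A = 4.7 and P_B = 13.6: Q_A = 379.06.
∂Q_A/∂P_B = 4.6.
ε = (∂Q_A/∂P_B)(P_B/Q_A) = 4.6 × (13.6/379.06) ≈ 0.165.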